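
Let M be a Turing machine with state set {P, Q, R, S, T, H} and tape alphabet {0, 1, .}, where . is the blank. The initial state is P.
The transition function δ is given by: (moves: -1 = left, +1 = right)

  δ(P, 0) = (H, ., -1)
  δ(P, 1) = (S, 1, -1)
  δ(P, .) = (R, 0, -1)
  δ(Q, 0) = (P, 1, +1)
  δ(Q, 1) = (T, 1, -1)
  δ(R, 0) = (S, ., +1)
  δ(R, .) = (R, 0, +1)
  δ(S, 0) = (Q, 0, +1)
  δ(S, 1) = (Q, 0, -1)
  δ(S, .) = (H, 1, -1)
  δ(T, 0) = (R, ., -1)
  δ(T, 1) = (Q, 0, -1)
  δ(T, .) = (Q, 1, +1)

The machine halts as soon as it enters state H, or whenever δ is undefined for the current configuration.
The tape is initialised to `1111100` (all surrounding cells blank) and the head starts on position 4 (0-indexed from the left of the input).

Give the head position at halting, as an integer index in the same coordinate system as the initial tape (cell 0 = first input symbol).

P | ..1111[1]00   read 1 → write 1, move -1, go to S
S | ..111[1]100   read 1 → write 0, move -1, go to Q
Q | ..11[1]0100   read 1 → write 1, move -1, go to T
T | ..1[1]10100   read 1 → write 0, move -1, go to Q
Q | ..[1]010100   read 1 → write 1, move -1, go to T
T | .[.]1010100   read . → write 1, move +1, go to Q
Q | .1[1]010100   read 1 → write 1, move -1, go to T
T | .[1]1010100   read 1 → write 0, move -1, go to Q
Q | [.]01010100
At halt the head is at cell -2.

-2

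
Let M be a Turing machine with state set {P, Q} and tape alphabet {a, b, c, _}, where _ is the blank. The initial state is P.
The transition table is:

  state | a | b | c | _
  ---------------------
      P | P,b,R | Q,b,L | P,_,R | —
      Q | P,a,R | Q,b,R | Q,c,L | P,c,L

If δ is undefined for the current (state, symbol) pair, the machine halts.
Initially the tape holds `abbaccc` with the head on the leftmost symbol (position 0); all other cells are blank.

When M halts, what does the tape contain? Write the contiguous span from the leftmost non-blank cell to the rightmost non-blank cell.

state=P head=0 tape=[a]bbaccc_   (P,a)→(P,b,R)
state=P head=1 tape=b[b]baccc_   (P,b)→(Q,b,L)
state=Q head=0 tape=[b]bbaccc_   (Q,b)→(Q,b,R)
state=Q head=1 tape=b[b]baccc_   (Q,b)→(Q,b,R)
state=Q head=2 tape=bb[b]accc_   (Q,b)→(Q,b,R)
state=Q head=3 tape=bbb[a]ccc_   (Q,a)→(P,a,R)
state=P head=4 tape=bbba[c]cc_   (P,c)→(P,_,R)
state=P head=5 tape=bbba_[c]c_   (P,c)→(P,_,R)
state=P head=6 tape=bbba__[c]_   (P,c)→(P,_,R)
state=P head=7 tape=bbba___[_]
The non-blank tape span at halt is bbba.

bbba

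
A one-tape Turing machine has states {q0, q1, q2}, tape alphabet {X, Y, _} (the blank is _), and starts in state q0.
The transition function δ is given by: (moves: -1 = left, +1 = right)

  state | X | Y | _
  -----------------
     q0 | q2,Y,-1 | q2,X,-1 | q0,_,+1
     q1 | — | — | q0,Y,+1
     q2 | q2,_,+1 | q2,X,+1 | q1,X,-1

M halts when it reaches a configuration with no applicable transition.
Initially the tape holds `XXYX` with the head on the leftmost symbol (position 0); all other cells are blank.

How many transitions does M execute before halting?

state=q0 head=0 tape=__[X]XYX__   (q0,X)→(q2,Y,-1)
state=q2 head=-1 tape=_[_]YXYX__   (q2,_)→(q1,X,-1)
state=q1 head=-2 tape=[_]XYXYX__   (q1,_)→(q0,Y,+1)
state=q0 head=-1 tape=Y[X]YXYX__   (q0,X)→(q2,Y,-1)
state=q2 head=-2 tape=[Y]YYXYX__   (q2,Y)→(q2,X,+1)
state=q2 head=-1 tape=X[Y]YXYX__   (q2,Y)→(q2,X,+1)
state=q2 head=0 tape=XX[Y]XYX__   (q2,Y)→(q2,X,+1)
state=q2 head=1 tape=XXX[X]YX__   (q2,X)→(q2,_,+1)
state=q2 head=2 tape=XXX_[Y]X__   (q2,Y)→(q2,X,+1)
state=q2 head=3 tape=XXX_X[X]__   (q2,X)→(q2,_,+1)
state=q2 head=4 tape=XXX_X_[_]_   (q2,_)→(q1,X,-1)
state=q1 head=3 tape=XXX_X[_]X_   (q1,_)→(q0,Y,+1)
state=q0 head=4 tape=XXX_XY[X]_   (q0,X)→(q2,Y,-1)
state=q2 head=3 tape=XXX_X[Y]Y_   (q2,Y)→(q2,X,+1)
state=q2 head=4 tape=XXX_XX[Y]_   (q2,Y)→(q2,X,+1)
state=q2 head=5 tape=XXX_XXX[_]   (q2,_)→(q1,X,-1)
state=q1 head=4 tape=XXX_XX[X]X
M halts after 16 transitions.

16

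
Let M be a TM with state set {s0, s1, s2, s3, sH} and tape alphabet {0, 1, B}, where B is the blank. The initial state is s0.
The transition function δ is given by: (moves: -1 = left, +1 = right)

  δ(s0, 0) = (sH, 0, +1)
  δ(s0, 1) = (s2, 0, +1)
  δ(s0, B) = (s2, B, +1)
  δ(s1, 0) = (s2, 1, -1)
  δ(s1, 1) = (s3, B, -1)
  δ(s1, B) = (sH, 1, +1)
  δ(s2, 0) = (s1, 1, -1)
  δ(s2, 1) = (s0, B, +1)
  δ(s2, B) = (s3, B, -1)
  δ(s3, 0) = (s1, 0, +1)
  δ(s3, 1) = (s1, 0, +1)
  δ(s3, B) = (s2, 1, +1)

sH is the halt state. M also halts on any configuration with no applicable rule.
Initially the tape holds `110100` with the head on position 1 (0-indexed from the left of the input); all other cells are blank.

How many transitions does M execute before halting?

s0 | 1[1]0100   read 1 → write 0, move +1, go to s2
s2 | 10[0]100   read 0 → write 1, move -1, go to s1
s1 | 1[0]1100   read 0 → write 1, move -1, go to s2
s2 | [1]11100   read 1 → write B, move +1, go to s0
s0 | B[1]1100   read 1 → write 0, move +1, go to s2
s2 | B0[1]100   read 1 → write B, move +1, go to s0
s0 | B0B[1]00   read 1 → write 0, move +1, go to s2
s2 | B0B0[0]0   read 0 → write 1, move -1, go to s1
s1 | B0B[0]10   read 0 → write 1, move -1, go to s2
s2 | B0[B]110   read B → write B, move -1, go to s3
s3 | B[0]B110   read 0 → write 0, move +1, go to s1
s1 | B0[B]110   read B → write 1, move +1, go to sH
sH | B01[1]10
M halts after 12 transitions.

12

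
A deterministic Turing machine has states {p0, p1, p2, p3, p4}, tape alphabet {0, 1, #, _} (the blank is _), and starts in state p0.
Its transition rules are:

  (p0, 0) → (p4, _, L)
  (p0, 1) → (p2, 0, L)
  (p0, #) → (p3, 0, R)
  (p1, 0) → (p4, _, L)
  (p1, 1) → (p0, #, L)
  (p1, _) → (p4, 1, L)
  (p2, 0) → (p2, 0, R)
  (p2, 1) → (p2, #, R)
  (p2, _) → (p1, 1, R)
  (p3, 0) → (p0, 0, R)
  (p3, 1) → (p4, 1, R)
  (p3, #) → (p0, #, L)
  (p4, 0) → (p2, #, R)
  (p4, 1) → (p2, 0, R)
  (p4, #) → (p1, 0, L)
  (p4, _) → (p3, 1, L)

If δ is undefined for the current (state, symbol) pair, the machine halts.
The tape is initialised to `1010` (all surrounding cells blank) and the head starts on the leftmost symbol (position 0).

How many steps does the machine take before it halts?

state=p0 head=0 tape=_[1]010   (p0,1)→(p2,0,L)
state=p2 head=-1 tape=[_]0010   (p2,_)→(p1,1,R)
state=p1 head=0 tape=1[0]010   (p1,0)→(p4,_,L)
state=p4 head=-1 tape=[1]_010   (p4,1)→(p2,0,R)
state=p2 head=0 tape=0[_]010   (p2,_)→(p1,1,R)
state=p1 head=1 tape=01[0]10   (p1,0)→(p4,_,L)
state=p4 head=0 tape=0[1]_10   (p4,1)→(p2,0,R)
state=p2 head=1 tape=00[_]10   (p2,_)→(p1,1,R)
state=p1 head=2 tape=001[1]0   (p1,1)→(p0,#,L)
state=p0 head=1 tape=00[1]#0   (p0,1)→(p2,0,L)
state=p2 head=0 tape=0[0]0#0   (p2,0)→(p2,0,R)
state=p2 head=1 tape=00[0]#0   (p2,0)→(p2,0,R)
state=p2 head=2 tape=000[#]0
M halts after 12 transitions.

12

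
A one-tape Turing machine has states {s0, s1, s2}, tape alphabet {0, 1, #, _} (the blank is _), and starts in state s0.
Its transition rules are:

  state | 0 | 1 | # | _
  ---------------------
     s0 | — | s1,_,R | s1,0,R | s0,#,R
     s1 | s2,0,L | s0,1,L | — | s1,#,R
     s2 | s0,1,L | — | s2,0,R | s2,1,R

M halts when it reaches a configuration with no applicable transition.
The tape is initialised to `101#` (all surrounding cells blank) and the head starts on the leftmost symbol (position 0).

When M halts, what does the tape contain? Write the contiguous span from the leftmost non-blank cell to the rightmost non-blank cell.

##_#

s0 | [1]01#   read 1 → write _, move R, go to s1
s1 | _[0]1#   read 0 → write 0, move L, go to s2
s2 | [_]01#   read _ → write 1, move R, go to s2
s2 | 1[0]1#   read 0 → write 1, move L, go to s0
s0 | [1]11#   read 1 → write _, move R, go to s1
s1 | _[1]1#   read 1 → write 1, move L, go to s0
s0 | [_]11#   read _ → write #, move R, go to s0
s0 | #[1]1#   read 1 → write _, move R, go to s1
s1 | #_[1]#   read 1 → write 1, move L, go to s0
s0 | #[_]1#   read _ → write #, move R, go to s0
s0 | ##[1]#   read 1 → write _, move R, go to s1
s1 | ##_[#]
The non-blank tape span at halt is ##_#.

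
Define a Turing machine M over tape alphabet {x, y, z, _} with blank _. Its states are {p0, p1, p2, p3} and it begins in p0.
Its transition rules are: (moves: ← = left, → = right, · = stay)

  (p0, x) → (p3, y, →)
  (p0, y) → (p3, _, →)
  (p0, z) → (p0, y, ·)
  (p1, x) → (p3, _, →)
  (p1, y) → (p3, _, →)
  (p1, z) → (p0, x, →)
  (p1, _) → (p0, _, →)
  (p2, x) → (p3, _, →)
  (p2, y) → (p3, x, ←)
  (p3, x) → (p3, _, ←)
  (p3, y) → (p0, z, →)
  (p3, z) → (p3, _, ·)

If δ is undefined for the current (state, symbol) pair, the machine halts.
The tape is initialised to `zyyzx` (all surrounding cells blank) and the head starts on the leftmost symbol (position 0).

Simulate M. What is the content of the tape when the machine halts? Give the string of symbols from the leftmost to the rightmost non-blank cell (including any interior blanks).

z__x

p0 | [z]yyzx   read z → write y, move ·, go to p0
p0 | [y]yyzx   read y → write _, move →, go to p3
p3 | _[y]yzx   read y → write z, move →, go to p0
p0 | _z[y]zx   read y → write _, move →, go to p3
p3 | _z_[z]x   read z → write _, move ·, go to p3
p3 | _z_[_]x
The non-blank tape span at halt is z__x.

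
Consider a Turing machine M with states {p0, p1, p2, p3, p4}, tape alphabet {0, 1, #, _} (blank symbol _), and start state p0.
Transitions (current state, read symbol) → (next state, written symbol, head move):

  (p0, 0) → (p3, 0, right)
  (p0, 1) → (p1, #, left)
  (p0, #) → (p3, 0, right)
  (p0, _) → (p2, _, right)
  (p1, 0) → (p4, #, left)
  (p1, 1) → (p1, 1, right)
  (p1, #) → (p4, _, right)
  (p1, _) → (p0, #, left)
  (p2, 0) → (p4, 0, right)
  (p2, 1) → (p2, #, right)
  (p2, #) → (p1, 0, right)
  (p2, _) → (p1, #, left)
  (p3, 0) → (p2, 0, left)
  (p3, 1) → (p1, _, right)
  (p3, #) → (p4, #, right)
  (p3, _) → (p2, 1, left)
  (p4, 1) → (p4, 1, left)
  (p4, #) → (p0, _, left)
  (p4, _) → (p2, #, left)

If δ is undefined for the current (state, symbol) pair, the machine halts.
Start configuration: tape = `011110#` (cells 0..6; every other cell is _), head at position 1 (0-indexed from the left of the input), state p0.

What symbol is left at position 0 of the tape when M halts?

#

p0 | ____0[1]1110#   read 1 → write #, move left, go to p1
p1 | ____[0]#1110#   read 0 → write #, move left, go to p4
p4 | ___[_]##1110#   read _ → write #, move left, go to p2
p2 | __[_]###1110#   read _ → write #, move left, go to p1
p1 | _[_]####1110#   read _ → write #, move left, go to p0
p0 | [_]#####1110#   read _ → write _, move right, go to p2
p2 | _[#]####1110#   read # → write 0, move right, go to p1
p1 | _0[#]###1110#   read # → write _, move right, go to p4
p4 | _0_[#]##1110#   read # → write _, move left, go to p0
p0 | _0[_]_##1110#   read _ → write _, move right, go to p2
p2 | _0_[_]##1110#   read _ → write #, move left, go to p1
p1 | _0[_]###1110#   read _ → write #, move left, go to p0
p0 | _[0]####1110#   read 0 → write 0, move right, go to p3
p3 | _0[#]###1110#   read # → write #, move right, go to p4
p4 | _0#[#]##1110#   read # → write _, move left, go to p0
p0 | _0[#]_##1110#   read # → write 0, move right, go to p3
p3 | _00[_]##1110#   read _ → write 1, move left, go to p2
p2 | _0[0]1##1110#   read 0 → write 0, move right, go to p4
p4 | _00[1]##1110#   read 1 → write 1, move left, go to p4
p4 | _0[0]1##1110#
Cell 0 holds # when M halts.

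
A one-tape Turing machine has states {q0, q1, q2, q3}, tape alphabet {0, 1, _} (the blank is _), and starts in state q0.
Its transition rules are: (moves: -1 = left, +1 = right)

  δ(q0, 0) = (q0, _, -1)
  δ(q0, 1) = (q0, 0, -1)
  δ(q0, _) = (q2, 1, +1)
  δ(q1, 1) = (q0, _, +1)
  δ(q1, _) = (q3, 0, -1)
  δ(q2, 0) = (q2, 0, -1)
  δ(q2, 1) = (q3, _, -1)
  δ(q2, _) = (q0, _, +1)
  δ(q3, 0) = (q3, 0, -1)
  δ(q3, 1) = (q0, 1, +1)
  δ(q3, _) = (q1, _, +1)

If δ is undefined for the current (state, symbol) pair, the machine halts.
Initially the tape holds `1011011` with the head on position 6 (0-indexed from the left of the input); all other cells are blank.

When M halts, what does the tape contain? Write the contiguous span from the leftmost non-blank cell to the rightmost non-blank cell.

00_00_00

state=q0 head=6 tape=__101101[1]   (q0,1)→(q0,0,-1)
state=q0 head=5 tape=__10110[1]0   (q0,1)→(q0,0,-1)
state=q0 head=4 tape=__1011[0]00   (q0,0)→(q0,_,-1)
state=q0 head=3 tape=__101[1]_00   (q0,1)→(q0,0,-1)
state=q0 head=2 tape=__10[1]0_00   (q0,1)→(q0,0,-1)
state=q0 head=1 tape=__1[0]00_00   (q0,0)→(q0,_,-1)
state=q0 head=0 tape=__[1]_00_00   (q0,1)→(q0,0,-1)
state=q0 head=-1 tape=_[_]0_00_00   (q0,_)→(q2,1,+1)
state=q2 head=0 tape=_1[0]_00_00   (q2,0)→(q2,0,-1)
state=q2 head=-1 tape=_[1]0_00_00   (q2,1)→(q3,_,-1)
state=q3 head=-2 tape=[_]_0_00_00   (q3,_)→(q1,_,+1)
state=q1 head=-1 tape=_[_]0_00_00   (q1,_)→(q3,0,-1)
state=q3 head=-2 tape=[_]00_00_00   (q3,_)→(q1,_,+1)
state=q1 head=-1 tape=_[0]0_00_00
The non-blank tape span at halt is 00_00_00.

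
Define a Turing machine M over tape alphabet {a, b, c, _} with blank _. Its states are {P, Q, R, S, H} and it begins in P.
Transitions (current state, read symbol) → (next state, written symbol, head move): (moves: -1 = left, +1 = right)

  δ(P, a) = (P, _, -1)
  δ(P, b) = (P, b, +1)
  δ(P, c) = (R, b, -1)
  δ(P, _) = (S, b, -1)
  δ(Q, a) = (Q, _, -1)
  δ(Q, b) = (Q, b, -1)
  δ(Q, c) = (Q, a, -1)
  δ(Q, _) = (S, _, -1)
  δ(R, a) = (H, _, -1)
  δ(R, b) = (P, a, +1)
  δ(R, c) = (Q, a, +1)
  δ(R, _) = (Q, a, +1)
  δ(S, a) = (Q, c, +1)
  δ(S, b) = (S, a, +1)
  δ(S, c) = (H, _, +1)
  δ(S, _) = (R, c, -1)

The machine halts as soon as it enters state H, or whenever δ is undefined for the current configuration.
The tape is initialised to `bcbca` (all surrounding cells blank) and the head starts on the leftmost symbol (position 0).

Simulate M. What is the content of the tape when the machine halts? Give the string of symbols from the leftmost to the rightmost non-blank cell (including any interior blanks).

P | [b]cbca_   read b → write b, move +1, go to P
P | b[c]bca_   read c → write b, move -1, go to R
R | [b]bbca_   read b → write a, move +1, go to P
P | a[b]bca_   read b → write b, move +1, go to P
P | ab[b]ca_   read b → write b, move +1, go to P
P | abb[c]a_   read c → write b, move -1, go to R
R | ab[b]ba_   read b → write a, move +1, go to P
P | aba[b]a_   read b → write b, move +1, go to P
P | abab[a]_   read a → write _, move -1, go to P
P | aba[b]__   read b → write b, move +1, go to P
P | abab[_]_   read _ → write b, move -1, go to S
S | aba[b]b_   read b → write a, move +1, go to S
S | abaa[b]_   read b → write a, move +1, go to S
S | abaaa[_]   read _ → write c, move -1, go to R
R | abaa[a]c   read a → write _, move -1, go to H
H | aba[a]_c
The non-blank tape span at halt is abaa_c.

abaa_c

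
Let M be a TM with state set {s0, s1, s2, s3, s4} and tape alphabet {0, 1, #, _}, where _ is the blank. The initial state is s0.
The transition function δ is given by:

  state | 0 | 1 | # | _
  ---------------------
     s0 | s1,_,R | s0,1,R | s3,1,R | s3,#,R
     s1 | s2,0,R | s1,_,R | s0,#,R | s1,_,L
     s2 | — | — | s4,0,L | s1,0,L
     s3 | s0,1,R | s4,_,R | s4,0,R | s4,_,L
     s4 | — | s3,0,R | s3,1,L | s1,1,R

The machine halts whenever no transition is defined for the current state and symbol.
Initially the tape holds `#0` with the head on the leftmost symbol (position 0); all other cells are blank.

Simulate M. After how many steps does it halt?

state=s0 head=0 tape=[#]0__   (s0,#)→(s3,1,R)
state=s3 head=1 tape=1[0]__   (s3,0)→(s0,1,R)
state=s0 head=2 tape=11[_]_   (s0,_)→(s3,#,R)
state=s3 head=3 tape=11#[_]   (s3,_)→(s4,_,L)
state=s4 head=2 tape=11[#]_   (s4,#)→(s3,1,L)
state=s3 head=1 tape=1[1]1_   (s3,1)→(s4,_,R)
state=s4 head=2 tape=1_[1]_   (s4,1)→(s3,0,R)
state=s3 head=3 tape=1_0[_]   (s3,_)→(s4,_,L)
state=s4 head=2 tape=1_[0]_
M halts after 8 transitions.

8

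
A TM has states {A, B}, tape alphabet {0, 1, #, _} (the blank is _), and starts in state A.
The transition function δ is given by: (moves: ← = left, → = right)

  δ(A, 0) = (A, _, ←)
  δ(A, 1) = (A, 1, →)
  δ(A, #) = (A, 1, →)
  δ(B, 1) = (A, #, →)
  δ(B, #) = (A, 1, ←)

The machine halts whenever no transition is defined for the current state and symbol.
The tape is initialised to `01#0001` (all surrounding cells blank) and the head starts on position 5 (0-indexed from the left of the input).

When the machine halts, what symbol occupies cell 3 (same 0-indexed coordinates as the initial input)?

A | 01#00[0]1   read 0 → write _, move ←, go to A
A | 01#0[0]_1   read 0 → write _, move ←, go to A
A | 01#[0]__1   read 0 → write _, move ←, go to A
A | 01[#]___1   read # → write 1, move →, go to A
A | 011[_]__1
Cell 3 holds _ when M halts.

_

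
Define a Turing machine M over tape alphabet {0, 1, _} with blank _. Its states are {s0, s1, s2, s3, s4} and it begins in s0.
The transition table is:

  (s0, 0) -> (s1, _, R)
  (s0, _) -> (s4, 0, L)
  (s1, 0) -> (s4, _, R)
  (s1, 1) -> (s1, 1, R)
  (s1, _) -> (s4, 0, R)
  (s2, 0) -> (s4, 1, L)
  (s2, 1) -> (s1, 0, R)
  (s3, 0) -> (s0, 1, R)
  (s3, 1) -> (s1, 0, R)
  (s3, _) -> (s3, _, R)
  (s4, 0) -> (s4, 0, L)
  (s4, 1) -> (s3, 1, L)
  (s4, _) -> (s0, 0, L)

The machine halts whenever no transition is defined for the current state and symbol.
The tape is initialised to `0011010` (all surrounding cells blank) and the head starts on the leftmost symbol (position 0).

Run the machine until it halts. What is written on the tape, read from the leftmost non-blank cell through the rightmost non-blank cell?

state=s0 head=0 tape=[0]011010_   (s0,0)→(s1,_,R)
state=s1 head=1 tape=_[0]11010_   (s1,0)→(s4,_,R)
state=s4 head=2 tape=__[1]1010_   (s4,1)→(s3,1,L)
state=s3 head=1 tape=_[_]11010_   (s3,_)→(s3,_,R)
state=s3 head=2 tape=__[1]1010_   (s3,1)→(s1,0,R)
state=s1 head=3 tape=__0[1]010_   (s1,1)→(s1,1,R)
state=s1 head=4 tape=__01[0]10_   (s1,0)→(s4,_,R)
state=s4 head=5 tape=__01_[1]0_   (s4,1)→(s3,1,L)
state=s3 head=4 tape=__01[_]10_   (s3,_)→(s3,_,R)
state=s3 head=5 tape=__01_[1]0_   (s3,1)→(s1,0,R)
state=s1 head=6 tape=__01_0[0]_   (s1,0)→(s4,_,R)
state=s4 head=7 tape=__01_0_[_]   (s4,_)→(s0,0,L)
state=s0 head=6 tape=__01_0[_]0   (s0,_)→(s4,0,L)
state=s4 head=5 tape=__01_[0]00   (s4,0)→(s4,0,L)
state=s4 head=4 tape=__01[_]000   (s4,_)→(s0,0,L)
state=s0 head=3 tape=__0[1]0000
The non-blank tape span at halt is 010000.

010000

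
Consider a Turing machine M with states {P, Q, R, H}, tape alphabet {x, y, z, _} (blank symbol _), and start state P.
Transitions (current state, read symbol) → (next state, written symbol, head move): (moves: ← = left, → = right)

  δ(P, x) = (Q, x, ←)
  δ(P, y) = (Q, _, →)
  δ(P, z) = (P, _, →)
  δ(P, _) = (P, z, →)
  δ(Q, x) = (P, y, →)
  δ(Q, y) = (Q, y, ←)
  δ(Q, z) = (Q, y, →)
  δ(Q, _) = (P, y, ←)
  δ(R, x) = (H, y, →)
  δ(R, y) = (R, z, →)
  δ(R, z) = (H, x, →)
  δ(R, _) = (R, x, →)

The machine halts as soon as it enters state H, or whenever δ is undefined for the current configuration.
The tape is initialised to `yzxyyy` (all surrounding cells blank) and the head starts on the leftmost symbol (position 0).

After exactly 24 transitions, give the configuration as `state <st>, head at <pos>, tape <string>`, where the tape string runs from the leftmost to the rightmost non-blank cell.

state P, head at 0, tape zyyyyy

P | [y]zxyyy   read y → write _, move →, go to Q
Q | _[z]xyyy   read z → write y, move →, go to Q
Q | _y[x]yyy   read x → write y, move →, go to P
P | _yy[y]yy   read y → write _, move →, go to Q
Q | _yy_[y]y   read y → write y, move ←, go to Q
Q | _yy[_]yy   read _ → write y, move ←, go to P
P | _y[y]yyy   read y → write _, move →, go to Q
Q | _y_[y]yy   read y → write y, move ←, go to Q
Q | _y[_]yyy   read _ → write y, move ←, go to P
P | _[y]yyyy   read y → write _, move →, go to Q
Q | __[y]yyy   read y → write y, move ←, go to Q
Q | _[_]yyyy   read _ → write y, move ←, go to P
P | [_]yyyyy   read _ → write z, move →, go to P
P | z[y]yyyy   read y → write _, move →, go to Q
Q | z_[y]yyy   read y → write y, move ←, go to Q
Q | z[_]yyyy   read _ → write y, move ←, go to P
P | [z]yyyyy   read z → write _, move →, go to P
P | _[y]yyyy   read y → write _, move →, go to Q
Q | __[y]yyy   read y → write y, move ←, go to Q
Q | _[_]yyyy   read _ → write y, move ←, go to P
P | [_]yyyyy   read _ → write z, move →, go to P
P | z[y]yyyy   read y → write _, move →, go to Q
Q | z_[y]yyy   read y → write y, move ←, go to Q
Q | z[_]yyyy   read _ → write y, move ←, go to P
P | [z]yyyyy
After 24 steps: state P, head at 0, tape zyyyyy.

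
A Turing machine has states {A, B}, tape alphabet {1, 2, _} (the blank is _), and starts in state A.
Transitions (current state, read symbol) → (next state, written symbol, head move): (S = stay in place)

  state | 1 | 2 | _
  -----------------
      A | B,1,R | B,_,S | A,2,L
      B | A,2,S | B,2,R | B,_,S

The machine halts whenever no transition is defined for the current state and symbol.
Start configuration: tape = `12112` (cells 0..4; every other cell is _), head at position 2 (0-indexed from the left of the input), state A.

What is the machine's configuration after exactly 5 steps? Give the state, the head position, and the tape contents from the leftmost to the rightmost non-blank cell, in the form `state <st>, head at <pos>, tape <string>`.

state B, head at 3, tape 121_2

state=A head=2 tape=12[1]12   (A,1)→(B,1,R)
state=B head=3 tape=121[1]2   (B,1)→(A,2,S)
state=A head=3 tape=121[2]2   (A,2)→(B,_,S)
state=B head=3 tape=121[_]2   (B,_)→(B,_,S)
state=B head=3 tape=121[_]2   (B,_)→(B,_,S)
state=B head=3 tape=121[_]2
After 5 steps: state B, head at 3, tape 121_2.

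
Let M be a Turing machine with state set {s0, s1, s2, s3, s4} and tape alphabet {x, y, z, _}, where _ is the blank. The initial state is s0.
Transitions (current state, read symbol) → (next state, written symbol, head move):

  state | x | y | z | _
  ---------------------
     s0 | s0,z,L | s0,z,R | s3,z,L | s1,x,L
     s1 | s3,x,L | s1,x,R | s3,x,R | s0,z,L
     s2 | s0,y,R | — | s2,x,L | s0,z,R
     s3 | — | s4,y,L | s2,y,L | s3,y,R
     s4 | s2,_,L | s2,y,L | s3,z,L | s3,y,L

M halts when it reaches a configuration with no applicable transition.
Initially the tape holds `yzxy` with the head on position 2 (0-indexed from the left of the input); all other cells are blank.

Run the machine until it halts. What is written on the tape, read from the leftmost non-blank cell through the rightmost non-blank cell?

yyzxxyzzy

state=s0 head=2 tape=_____yz[x]y   (s0,x)→(s0,z,L)
state=s0 head=1 tape=_____y[z]zy   (s0,z)→(s3,z,L)
state=s3 head=0 tape=_____[y]zzy   (s3,y)→(s4,y,L)
state=s4 head=-1 tape=____[_]yzzy   (s4,_)→(s3,y,L)
state=s3 head=-2 tape=___[_]yyzzy   (s3,_)→(s3,y,R)
state=s3 head=-1 tape=___y[y]yzzy   (s3,y)→(s4,y,L)
state=s4 head=-2 tape=___[y]yyzzy   (s4,y)→(s2,y,L)
state=s2 head=-3 tape=__[_]yyyzzy   (s2,_)→(s0,z,R)
state=s0 head=-2 tape=__z[y]yyzzy   (s0,y)→(s0,z,R)
state=s0 head=-1 tape=__zz[y]yzzy   (s0,y)→(s0,z,R)
state=s0 head=0 tape=__zzz[y]zzy   (s0,y)→(s0,z,R)
state=s0 head=1 tape=__zzzz[z]zy   (s0,z)→(s3,z,L)
state=s3 head=0 tape=__zzz[z]zzy   (s3,z)→(s2,y,L)
state=s2 head=-1 tape=__zz[z]yzzy   (s2,z)→(s2,x,L)
state=s2 head=-2 tape=__z[z]xyzzy   (s2,z)→(s2,x,L)
state=s2 head=-3 tape=__[z]xxyzzy   (s2,z)→(s2,x,L)
state=s2 head=-4 tape=_[_]xxxyzzy   (s2,_)→(s0,z,R)
state=s0 head=-3 tape=_z[x]xxyzzy   (s0,x)→(s0,z,L)
state=s0 head=-4 tape=_[z]zxxyzzy   (s0,z)→(s3,z,L)
state=s3 head=-5 tape=[_]zzxxyzzy   (s3,_)→(s3,y,R)
state=s3 head=-4 tape=y[z]zxxyzzy   (s3,z)→(s2,y,L)
state=s2 head=-5 tape=[y]yzxxyzzy
The non-blank tape span at halt is yyzxxyzzy.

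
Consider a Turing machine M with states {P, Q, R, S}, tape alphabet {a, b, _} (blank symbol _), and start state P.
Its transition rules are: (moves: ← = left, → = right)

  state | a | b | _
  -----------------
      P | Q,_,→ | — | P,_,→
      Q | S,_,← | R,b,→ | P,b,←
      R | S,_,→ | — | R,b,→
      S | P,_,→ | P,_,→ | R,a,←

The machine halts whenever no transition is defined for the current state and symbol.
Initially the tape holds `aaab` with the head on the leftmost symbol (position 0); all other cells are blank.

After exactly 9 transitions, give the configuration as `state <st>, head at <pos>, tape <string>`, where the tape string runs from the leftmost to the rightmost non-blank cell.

state=P head=0 tape=_[a]aab   (P,a)→(Q,_,→)
state=Q head=1 tape=__[a]ab   (Q,a)→(S,_,←)
state=S head=0 tape=_[_]_ab   (S,_)→(R,a,←)
state=R head=-1 tape=[_]a_ab   (R,_)→(R,b,→)
state=R head=0 tape=b[a]_ab   (R,a)→(S,_,→)
state=S head=1 tape=b_[_]ab   (S,_)→(R,a,←)
state=R head=0 tape=b[_]aab   (R,_)→(R,b,→)
state=R head=1 tape=bb[a]ab   (R,a)→(S,_,→)
state=S head=2 tape=bb_[a]b   (S,a)→(P,_,→)
state=P head=3 tape=bb__[b]
After 9 steps: state P, head at 3, tape bb__b.

state P, head at 3, tape bb__b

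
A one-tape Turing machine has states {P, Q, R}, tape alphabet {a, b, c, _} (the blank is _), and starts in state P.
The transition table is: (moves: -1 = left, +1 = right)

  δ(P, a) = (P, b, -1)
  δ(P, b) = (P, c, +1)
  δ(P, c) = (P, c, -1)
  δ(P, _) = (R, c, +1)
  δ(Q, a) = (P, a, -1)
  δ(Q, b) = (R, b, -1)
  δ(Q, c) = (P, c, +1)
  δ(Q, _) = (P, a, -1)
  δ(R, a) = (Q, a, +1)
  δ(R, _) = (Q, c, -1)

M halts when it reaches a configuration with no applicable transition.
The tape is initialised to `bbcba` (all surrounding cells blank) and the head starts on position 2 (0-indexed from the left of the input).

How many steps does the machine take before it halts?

8

state=P head=2 tape=_bb[c]ba   (P,c)→(P,c,-1)
state=P head=1 tape=_b[b]cba   (P,b)→(P,c,+1)
state=P head=2 tape=_bc[c]ba   (P,c)→(P,c,-1)
state=P head=1 tape=_b[c]cba   (P,c)→(P,c,-1)
state=P head=0 tape=_[b]ccba   (P,b)→(P,c,+1)
state=P head=1 tape=_c[c]cba   (P,c)→(P,c,-1)
state=P head=0 tape=_[c]ccba   (P,c)→(P,c,-1)
state=P head=-1 tape=[_]cccba   (P,_)→(R,c,+1)
state=R head=0 tape=c[c]ccba
M halts after 8 transitions.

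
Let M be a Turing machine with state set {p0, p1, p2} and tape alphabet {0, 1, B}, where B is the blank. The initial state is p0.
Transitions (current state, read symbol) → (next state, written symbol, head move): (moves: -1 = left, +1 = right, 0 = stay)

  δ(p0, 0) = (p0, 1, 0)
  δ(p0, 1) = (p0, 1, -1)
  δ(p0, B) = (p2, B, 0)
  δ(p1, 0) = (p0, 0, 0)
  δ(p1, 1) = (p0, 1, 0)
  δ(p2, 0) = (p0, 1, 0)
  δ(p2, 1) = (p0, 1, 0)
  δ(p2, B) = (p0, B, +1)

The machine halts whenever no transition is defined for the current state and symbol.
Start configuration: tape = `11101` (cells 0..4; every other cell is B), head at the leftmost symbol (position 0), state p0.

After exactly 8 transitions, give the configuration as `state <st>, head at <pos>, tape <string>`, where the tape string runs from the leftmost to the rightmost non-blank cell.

state=p0 head=0 tape=B[1]1101   (p0,1)→(p0,1,-1)
state=p0 head=-1 tape=[B]11101   (p0,B)→(p2,B,0)
state=p2 head=-1 tape=[B]11101   (p2,B)→(p0,B,+1)
state=p0 head=0 tape=B[1]1101   (p0,1)→(p0,1,-1)
state=p0 head=-1 tape=[B]11101   (p0,B)→(p2,B,0)
state=p2 head=-1 tape=[B]11101   (p2,B)→(p0,B,+1)
state=p0 head=0 tape=B[1]1101   (p0,1)→(p0,1,-1)
state=p0 head=-1 tape=[B]11101   (p0,B)→(p2,B,0)
state=p2 head=-1 tape=[B]11101
After 8 steps: state p2, head at -1, tape 11101.

state p2, head at -1, tape 11101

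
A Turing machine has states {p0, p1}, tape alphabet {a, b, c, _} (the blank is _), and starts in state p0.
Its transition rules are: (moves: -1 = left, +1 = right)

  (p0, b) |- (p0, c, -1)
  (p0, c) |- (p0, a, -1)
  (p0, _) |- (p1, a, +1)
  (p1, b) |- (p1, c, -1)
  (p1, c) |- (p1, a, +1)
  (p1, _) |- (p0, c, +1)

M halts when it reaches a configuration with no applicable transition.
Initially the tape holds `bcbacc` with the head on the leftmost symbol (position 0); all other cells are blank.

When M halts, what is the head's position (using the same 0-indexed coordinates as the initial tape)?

1

p0 | _[b]cbacc   read b → write c, move -1, go to p0
p0 | [_]ccbacc   read _ → write a, move +1, go to p1
p1 | a[c]cbacc   read c → write a, move +1, go to p1
p1 | aa[c]bacc   read c → write a, move +1, go to p1
p1 | aaa[b]acc   read b → write c, move -1, go to p1
p1 | aa[a]cacc
At halt the head is at cell 1.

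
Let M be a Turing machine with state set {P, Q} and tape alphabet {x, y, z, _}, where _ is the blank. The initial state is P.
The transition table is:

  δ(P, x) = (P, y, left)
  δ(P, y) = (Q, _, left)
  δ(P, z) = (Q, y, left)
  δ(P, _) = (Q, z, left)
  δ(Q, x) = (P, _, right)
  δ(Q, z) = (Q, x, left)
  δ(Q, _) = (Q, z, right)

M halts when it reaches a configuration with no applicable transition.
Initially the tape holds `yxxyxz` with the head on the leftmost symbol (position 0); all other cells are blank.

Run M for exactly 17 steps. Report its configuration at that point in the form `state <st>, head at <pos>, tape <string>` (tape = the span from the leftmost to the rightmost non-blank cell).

state Q, head at -1, tape zzyyzyyxz

state=P head=0 tape=___[y]xxyxz   (P,y)→(Q,_,left)
state=Q head=-1 tape=__[_]_xxyxz   (Q,_)→(Q,z,right)
state=Q head=0 tape=__z[_]xxyxz   (Q,_)→(Q,z,right)
state=Q head=1 tape=__zz[x]xyxz   (Q,x)→(P,_,right)
state=P head=2 tape=__zz_[x]yxz   (P,x)→(P,y,left)
state=P head=1 tape=__zz[_]yyxz   (P,_)→(Q,z,left)
state=Q head=0 tape=__z[z]zyyxz   (Q,z)→(Q,x,left)
state=Q head=-1 tape=__[z]xzyyxz   (Q,z)→(Q,x,left)
state=Q head=-2 tape=_[_]xxzyyxz   (Q,_)→(Q,z,right)
state=Q head=-1 tape=_z[x]xzyyxz   (Q,x)→(P,_,right)
state=P head=0 tape=_z_[x]zyyxz   (P,x)→(P,y,left)
state=P head=-1 tape=_z[_]yzyyxz   (P,_)→(Q,z,left)
state=Q head=-2 tape=_[z]zyzyyxz   (Q,z)→(Q,x,left)
state=Q head=-3 tape=[_]xzyzyyxz   (Q,_)→(Q,z,right)
state=Q head=-2 tape=z[x]zyzyyxz   (Q,x)→(P,_,right)
state=P head=-1 tape=z_[z]yzyyxz   (P,z)→(Q,y,left)
state=Q head=-2 tape=z[_]yyzyyxz   (Q,_)→(Q,z,right)
state=Q head=-1 tape=zz[y]yzyyxz
After 17 steps: state Q, head at -1, tape zzyyzyyxz.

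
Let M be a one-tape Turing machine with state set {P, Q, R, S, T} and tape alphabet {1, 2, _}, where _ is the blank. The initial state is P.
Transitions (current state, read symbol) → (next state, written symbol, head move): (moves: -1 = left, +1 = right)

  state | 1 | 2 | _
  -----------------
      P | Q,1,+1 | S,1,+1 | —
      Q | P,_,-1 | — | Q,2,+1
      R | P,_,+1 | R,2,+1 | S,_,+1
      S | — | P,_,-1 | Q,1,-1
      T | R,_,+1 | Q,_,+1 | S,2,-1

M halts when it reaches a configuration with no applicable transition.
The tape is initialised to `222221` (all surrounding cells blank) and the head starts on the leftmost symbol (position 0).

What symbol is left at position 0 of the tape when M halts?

1

state=P head=0 tape=[2]22221   (P,2)→(S,1,+1)
state=S head=1 tape=1[2]2221   (S,2)→(P,_,-1)
state=P head=0 tape=[1]_2221   (P,1)→(Q,1,+1)
state=Q head=1 tape=1[_]2221   (Q,_)→(Q,2,+1)
state=Q head=2 tape=12[2]221
Cell 0 holds 1 when M halts.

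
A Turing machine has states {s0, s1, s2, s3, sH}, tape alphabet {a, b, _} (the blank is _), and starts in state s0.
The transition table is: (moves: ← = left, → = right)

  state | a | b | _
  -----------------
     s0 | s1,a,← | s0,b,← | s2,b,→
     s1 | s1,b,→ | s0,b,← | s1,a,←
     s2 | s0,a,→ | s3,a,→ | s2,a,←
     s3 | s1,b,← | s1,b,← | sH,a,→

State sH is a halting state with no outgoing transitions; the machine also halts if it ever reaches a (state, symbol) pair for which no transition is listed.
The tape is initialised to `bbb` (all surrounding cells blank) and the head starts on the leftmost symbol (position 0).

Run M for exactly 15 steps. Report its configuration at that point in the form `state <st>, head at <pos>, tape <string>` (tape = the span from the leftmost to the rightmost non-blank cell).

s0 | ___[b]bb   read b → write b, move ←, go to s0
s0 | __[_]bbb   read _ → write b, move →, go to s2
s2 | __b[b]bb   read b → write a, move →, go to s3
s3 | __ba[b]b   read b → write b, move ←, go to s1
s1 | __b[a]bb   read a → write b, move →, go to s1
s1 | __bb[b]b   read b → write b, move ←, go to s0
s0 | __b[b]bb   read b → write b, move ←, go to s0
s0 | __[b]bbb   read b → write b, move ←, go to s0
s0 | _[_]bbbb   read _ → write b, move →, go to s2
s2 | _b[b]bbb   read b → write a, move →, go to s3
s3 | _ba[b]bb   read b → write b, move ←, go to s1
s1 | _b[a]bbb   read a → write b, move →, go to s1
s1 | _bb[b]bb   read b → write b, move ←, go to s0
s0 | _b[b]bbb   read b → write b, move ←, go to s0
s0 | _[b]bbbb   read b → write b, move ←, go to s0
s0 | [_]bbbbb
After 15 steps: state s0, head at -3, tape bbbbb.

state s0, head at -3, tape bbbbb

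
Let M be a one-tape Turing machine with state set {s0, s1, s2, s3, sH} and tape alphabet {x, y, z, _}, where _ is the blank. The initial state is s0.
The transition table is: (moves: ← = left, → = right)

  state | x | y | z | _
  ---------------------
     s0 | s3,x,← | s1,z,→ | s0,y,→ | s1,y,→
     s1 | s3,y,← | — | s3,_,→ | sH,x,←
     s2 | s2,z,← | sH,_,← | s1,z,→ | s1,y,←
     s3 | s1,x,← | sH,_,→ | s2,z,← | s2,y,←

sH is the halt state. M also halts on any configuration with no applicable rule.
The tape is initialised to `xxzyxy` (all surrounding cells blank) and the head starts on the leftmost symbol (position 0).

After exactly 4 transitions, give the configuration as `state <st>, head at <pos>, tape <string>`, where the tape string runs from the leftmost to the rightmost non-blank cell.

state=s0 head=0 tape=____[x]xzyxy   (s0,x)→(s3,x,←)
state=s3 head=-1 tape=___[_]xxzyxy   (s3,_)→(s2,y,←)
state=s2 head=-2 tape=__[_]yxxzyxy   (s2,_)→(s1,y,←)
state=s1 head=-3 tape=_[_]yyxxzyxy   (s1,_)→(sH,x,←)
state=sH head=-4 tape=[_]xyyxxzyxy
After 4 steps: state sH, head at -4, tape xyyxxzyxy.

state sH, head at -4, tape xyyxxzyxy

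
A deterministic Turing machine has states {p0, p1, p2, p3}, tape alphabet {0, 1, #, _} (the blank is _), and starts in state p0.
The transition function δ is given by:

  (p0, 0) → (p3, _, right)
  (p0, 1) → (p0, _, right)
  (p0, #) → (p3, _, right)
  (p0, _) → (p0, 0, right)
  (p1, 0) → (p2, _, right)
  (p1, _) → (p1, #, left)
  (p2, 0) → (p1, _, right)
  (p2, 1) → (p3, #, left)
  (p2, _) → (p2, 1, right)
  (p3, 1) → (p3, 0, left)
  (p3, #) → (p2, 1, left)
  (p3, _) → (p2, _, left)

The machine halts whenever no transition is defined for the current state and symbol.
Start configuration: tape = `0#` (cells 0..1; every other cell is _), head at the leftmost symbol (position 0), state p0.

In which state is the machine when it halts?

state=p0 head=0 tape=__[0]#   (p0,0)→(p3,_,right)
state=p3 head=1 tape=___[#]   (p3,#)→(p2,1,left)
state=p2 head=0 tape=__[_]1   (p2,_)→(p2,1,right)
state=p2 head=1 tape=__1[1]   (p2,1)→(p3,#,left)
state=p3 head=0 tape=__[1]#   (p3,1)→(p3,0,left)
state=p3 head=-1 tape=_[_]0#   (p3,_)→(p2,_,left)
state=p2 head=-2 tape=[_]_0#   (p2,_)→(p2,1,right)
state=p2 head=-1 tape=1[_]0#   (p2,_)→(p2,1,right)
state=p2 head=0 tape=11[0]#   (p2,0)→(p1,_,right)
state=p1 head=1 tape=11_[#]
No transition is defined for (p1, #); M halts in state p1.

p1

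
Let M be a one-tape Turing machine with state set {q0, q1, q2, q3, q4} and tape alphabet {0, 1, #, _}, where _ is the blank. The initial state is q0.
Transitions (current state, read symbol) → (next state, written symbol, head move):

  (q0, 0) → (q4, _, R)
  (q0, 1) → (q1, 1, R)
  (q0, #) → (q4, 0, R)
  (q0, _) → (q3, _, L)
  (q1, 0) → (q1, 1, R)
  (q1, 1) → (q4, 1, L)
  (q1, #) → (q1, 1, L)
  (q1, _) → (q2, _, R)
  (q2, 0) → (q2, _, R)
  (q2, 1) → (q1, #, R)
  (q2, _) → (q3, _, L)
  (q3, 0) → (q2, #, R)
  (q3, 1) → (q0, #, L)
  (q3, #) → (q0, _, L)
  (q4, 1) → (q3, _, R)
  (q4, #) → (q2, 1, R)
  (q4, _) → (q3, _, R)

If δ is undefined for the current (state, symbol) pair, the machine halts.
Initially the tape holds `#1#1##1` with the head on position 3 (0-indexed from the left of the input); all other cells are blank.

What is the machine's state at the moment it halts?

q3

state=q0 head=3 tape=_#1#[1]##1   (q0,1)→(q1,1,R)
state=q1 head=4 tape=_#1#1[#]#1   (q1,#)→(q1,1,L)
state=q1 head=3 tape=_#1#[1]1#1   (q1,1)→(q4,1,L)
state=q4 head=2 tape=_#1[#]11#1   (q4,#)→(q2,1,R)
state=q2 head=3 tape=_#11[1]1#1   (q2,1)→(q1,#,R)
state=q1 head=4 tape=_#11#[1]#1   (q1,1)→(q4,1,L)
state=q4 head=3 tape=_#11[#]1#1   (q4,#)→(q2,1,R)
state=q2 head=4 tape=_#111[1]#1   (q2,1)→(q1,#,R)
state=q1 head=5 tape=_#111#[#]1   (q1,#)→(q1,1,L)
state=q1 head=4 tape=_#111[#]11   (q1,#)→(q1,1,L)
state=q1 head=3 tape=_#11[1]111   (q1,1)→(q4,1,L)
state=q4 head=2 tape=_#1[1]1111   (q4,1)→(q3,_,R)
state=q3 head=3 tape=_#1_[1]111   (q3,1)→(q0,#,L)
state=q0 head=2 tape=_#1[_]#111   (q0,_)→(q3,_,L)
state=q3 head=1 tape=_#[1]_#111   (q3,1)→(q0,#,L)
state=q0 head=0 tape=_[#]#_#111   (q0,#)→(q4,0,R)
state=q4 head=1 tape=_0[#]_#111   (q4,#)→(q2,1,R)
state=q2 head=2 tape=_01[_]#111   (q2,_)→(q3,_,L)
state=q3 head=1 tape=_0[1]_#111   (q3,1)→(q0,#,L)
state=q0 head=0 tape=_[0]#_#111   (q0,0)→(q4,_,R)
state=q4 head=1 tape=__[#]_#111   (q4,#)→(q2,1,R)
state=q2 head=2 tape=__1[_]#111   (q2,_)→(q3,_,L)
state=q3 head=1 tape=__[1]_#111   (q3,1)→(q0,#,L)
state=q0 head=0 tape=_[_]#_#111   (q0,_)→(q3,_,L)
state=q3 head=-1 tape=[_]_#_#111
No transition is defined for (q3, _); M halts in state q3.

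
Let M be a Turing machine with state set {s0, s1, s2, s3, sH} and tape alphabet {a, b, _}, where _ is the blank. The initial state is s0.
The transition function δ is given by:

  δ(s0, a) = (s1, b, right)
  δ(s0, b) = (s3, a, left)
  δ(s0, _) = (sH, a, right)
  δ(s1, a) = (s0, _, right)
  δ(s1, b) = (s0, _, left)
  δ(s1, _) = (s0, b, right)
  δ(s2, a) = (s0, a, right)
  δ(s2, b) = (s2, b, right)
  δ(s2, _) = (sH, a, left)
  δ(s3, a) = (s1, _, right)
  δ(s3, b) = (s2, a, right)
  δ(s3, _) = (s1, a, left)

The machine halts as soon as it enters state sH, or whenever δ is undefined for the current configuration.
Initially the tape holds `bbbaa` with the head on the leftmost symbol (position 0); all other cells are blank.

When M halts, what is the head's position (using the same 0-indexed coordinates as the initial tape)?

state=s0 head=0 tape=____[b]bbaa   (s0,b)→(s3,a,left)
state=s3 head=-1 tape=___[_]abbaa   (s3,_)→(s1,a,left)
state=s1 head=-2 tape=__[_]aabbaa   (s1,_)→(s0,b,right)
state=s0 head=-1 tape=__b[a]abbaa   (s0,a)→(s1,b,right)
state=s1 head=0 tape=__bb[a]bbaa   (s1,a)→(s0,_,right)
state=s0 head=1 tape=__bb_[b]baa   (s0,b)→(s3,a,left)
state=s3 head=0 tape=__bb[_]abaa   (s3,_)→(s1,a,left)
state=s1 head=-1 tape=__b[b]aabaa   (s1,b)→(s0,_,left)
state=s0 head=-2 tape=__[b]_aabaa   (s0,b)→(s3,a,left)
state=s3 head=-3 tape=_[_]a_aabaa   (s3,_)→(s1,a,left)
state=s1 head=-4 tape=[_]aa_aabaa   (s1,_)→(s0,b,right)
state=s0 head=-3 tape=b[a]a_aabaa   (s0,a)→(s1,b,right)
state=s1 head=-2 tape=bb[a]_aabaa   (s1,a)→(s0,_,right)
state=s0 head=-1 tape=bb_[_]aabaa   (s0,_)→(sH,a,right)
state=sH head=0 tape=bb_a[a]abaa
At halt the head is at cell 0.

0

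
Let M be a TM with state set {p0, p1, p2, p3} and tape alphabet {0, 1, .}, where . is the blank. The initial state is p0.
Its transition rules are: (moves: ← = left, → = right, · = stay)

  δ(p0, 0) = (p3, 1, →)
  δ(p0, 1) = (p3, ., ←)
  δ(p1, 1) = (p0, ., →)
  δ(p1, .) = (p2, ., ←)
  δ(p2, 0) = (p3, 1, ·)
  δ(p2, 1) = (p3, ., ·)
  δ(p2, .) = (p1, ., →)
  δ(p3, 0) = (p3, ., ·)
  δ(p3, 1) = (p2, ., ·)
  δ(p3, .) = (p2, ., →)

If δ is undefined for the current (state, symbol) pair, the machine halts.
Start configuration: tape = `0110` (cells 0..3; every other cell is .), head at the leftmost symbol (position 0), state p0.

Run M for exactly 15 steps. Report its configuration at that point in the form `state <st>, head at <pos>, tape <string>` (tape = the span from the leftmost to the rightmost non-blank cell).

p0 | [0]110...   read 0 → write 1, move →, go to p3
p3 | 1[1]10...   read 1 → write ., move ·, go to p2
p2 | 1[.]10...   read . → write ., move →, go to p1
p1 | 1.[1]0...   read 1 → write ., move →, go to p0
p0 | 1..[0]...   read 0 → write 1, move →, go to p3
p3 | 1..1[.]..   read . → write ., move →, go to p2
p2 | 1..1.[.].   read . → write ., move →, go to p1
p1 | 1..1..[.]   read . → write ., move ←, go to p2
p2 | 1..1.[.].   read . → write ., move →, go to p1
p1 | 1..1..[.]   read . → write ., move ←, go to p2
p2 | 1..1.[.].   read . → write ., move →, go to p1
p1 | 1..1..[.]   read . → write ., move ←, go to p2
p2 | 1..1.[.].   read . → write ., move →, go to p1
p1 | 1..1..[.]   read . → write ., move ←, go to p2
p2 | 1..1.[.].   read . → write ., move →, go to p1
p1 | 1..1..[.]
After 15 steps: state p1, head at 6, tape 1..1.

state p1, head at 6, tape 1..1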